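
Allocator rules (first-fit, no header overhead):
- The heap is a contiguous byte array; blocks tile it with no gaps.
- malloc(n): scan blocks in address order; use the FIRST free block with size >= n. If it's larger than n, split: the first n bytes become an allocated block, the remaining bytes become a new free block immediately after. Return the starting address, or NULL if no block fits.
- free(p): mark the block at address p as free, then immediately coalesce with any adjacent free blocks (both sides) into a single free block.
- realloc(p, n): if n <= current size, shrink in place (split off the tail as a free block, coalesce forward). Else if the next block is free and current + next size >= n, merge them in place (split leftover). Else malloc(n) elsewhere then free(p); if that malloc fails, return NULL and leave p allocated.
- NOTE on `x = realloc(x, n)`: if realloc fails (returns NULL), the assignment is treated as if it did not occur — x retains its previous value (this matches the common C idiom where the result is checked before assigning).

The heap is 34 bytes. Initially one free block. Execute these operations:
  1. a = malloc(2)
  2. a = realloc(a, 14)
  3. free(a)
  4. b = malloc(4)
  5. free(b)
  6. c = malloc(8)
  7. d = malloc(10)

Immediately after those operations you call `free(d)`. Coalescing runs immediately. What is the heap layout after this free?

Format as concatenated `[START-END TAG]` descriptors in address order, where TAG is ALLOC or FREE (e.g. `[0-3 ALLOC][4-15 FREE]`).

Op 1: a = malloc(2) -> a = 0; heap: [0-1 ALLOC][2-33 FREE]
Op 2: a = realloc(a, 14) -> a = 0; heap: [0-13 ALLOC][14-33 FREE]
Op 3: free(a) -> (freed a); heap: [0-33 FREE]
Op 4: b = malloc(4) -> b = 0; heap: [0-3 ALLOC][4-33 FREE]
Op 5: free(b) -> (freed b); heap: [0-33 FREE]
Op 6: c = malloc(8) -> c = 0; heap: [0-7 ALLOC][8-33 FREE]
Op 7: d = malloc(10) -> d = 8; heap: [0-7 ALLOC][8-17 ALLOC][18-33 FREE]
free(d): d = 8 -> block [8-17 ALLOC]; mark free, coalesce with adjacent free neighbors -> [0-7 ALLOC][8-33 FREE]

Answer: [0-7 ALLOC][8-33 FREE]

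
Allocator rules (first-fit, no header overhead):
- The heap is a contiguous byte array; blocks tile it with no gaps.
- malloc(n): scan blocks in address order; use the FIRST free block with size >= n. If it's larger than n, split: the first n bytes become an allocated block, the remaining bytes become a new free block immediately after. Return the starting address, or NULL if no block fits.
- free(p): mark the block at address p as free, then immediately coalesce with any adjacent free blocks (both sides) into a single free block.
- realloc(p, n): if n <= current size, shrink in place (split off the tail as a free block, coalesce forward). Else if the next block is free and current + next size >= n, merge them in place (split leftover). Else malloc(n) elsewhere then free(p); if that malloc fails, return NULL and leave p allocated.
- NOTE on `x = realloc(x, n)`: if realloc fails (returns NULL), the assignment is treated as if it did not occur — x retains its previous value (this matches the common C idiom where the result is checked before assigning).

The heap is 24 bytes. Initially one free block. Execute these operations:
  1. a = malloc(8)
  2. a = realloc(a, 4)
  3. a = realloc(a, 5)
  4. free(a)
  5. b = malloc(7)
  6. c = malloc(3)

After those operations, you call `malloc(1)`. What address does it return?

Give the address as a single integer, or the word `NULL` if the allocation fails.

Op 1: a = malloc(8) -> a = 0; heap: [0-7 ALLOC][8-23 FREE]
Op 2: a = realloc(a, 4) -> a = 0; heap: [0-3 ALLOC][4-23 FREE]
Op 3: a = realloc(a, 5) -> a = 0; heap: [0-4 ALLOC][5-23 FREE]
Op 4: free(a) -> (freed a); heap: [0-23 FREE]
Op 5: b = malloc(7) -> b = 0; heap: [0-6 ALLOC][7-23 FREE]
Op 6: c = malloc(3) -> c = 7; heap: [0-6 ALLOC][7-9 ALLOC][10-23 FREE]
malloc(1): first-fit scan over [0-6 ALLOC][7-9 ALLOC][10-23 FREE] -> 10

Answer: 10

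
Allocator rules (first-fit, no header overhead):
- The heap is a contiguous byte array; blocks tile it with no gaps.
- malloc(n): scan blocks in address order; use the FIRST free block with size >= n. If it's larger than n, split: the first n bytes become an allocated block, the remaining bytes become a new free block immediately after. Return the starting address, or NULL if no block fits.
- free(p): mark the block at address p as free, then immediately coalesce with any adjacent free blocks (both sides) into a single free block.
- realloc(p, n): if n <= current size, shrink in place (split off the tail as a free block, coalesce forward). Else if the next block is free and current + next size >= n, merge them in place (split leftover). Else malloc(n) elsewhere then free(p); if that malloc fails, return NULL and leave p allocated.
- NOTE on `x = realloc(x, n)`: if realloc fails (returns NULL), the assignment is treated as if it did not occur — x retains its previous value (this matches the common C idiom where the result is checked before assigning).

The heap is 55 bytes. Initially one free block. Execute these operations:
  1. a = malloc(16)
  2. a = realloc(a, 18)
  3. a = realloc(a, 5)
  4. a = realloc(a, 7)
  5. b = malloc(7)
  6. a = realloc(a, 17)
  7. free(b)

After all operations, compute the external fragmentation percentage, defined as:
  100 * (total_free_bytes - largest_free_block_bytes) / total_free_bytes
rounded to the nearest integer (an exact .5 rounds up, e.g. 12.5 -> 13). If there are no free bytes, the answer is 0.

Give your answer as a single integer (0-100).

Answer: 37

Derivation:
Op 1: a = malloc(16) -> a = 0; heap: [0-15 ALLOC][16-54 FREE]
Op 2: a = realloc(a, 18) -> a = 0; heap: [0-17 ALLOC][18-54 FREE]
Op 3: a = realloc(a, 5) -> a = 0; heap: [0-4 ALLOC][5-54 FREE]
Op 4: a = realloc(a, 7) -> a = 0; heap: [0-6 ALLOC][7-54 FREE]
Op 5: b = malloc(7) -> b = 7; heap: [0-6 ALLOC][7-13 ALLOC][14-54 FREE]
Op 6: a = realloc(a, 17) -> a = 14; heap: [0-6 FREE][7-13 ALLOC][14-30 ALLOC][31-54 FREE]
Op 7: free(b) -> (freed b); heap: [0-13 FREE][14-30 ALLOC][31-54 FREE]
Free blocks: [14 24] total_free=38 largest=24 -> 100*(38-24)/38 = 1400/38 ≈ 36.842 -> rounds to 37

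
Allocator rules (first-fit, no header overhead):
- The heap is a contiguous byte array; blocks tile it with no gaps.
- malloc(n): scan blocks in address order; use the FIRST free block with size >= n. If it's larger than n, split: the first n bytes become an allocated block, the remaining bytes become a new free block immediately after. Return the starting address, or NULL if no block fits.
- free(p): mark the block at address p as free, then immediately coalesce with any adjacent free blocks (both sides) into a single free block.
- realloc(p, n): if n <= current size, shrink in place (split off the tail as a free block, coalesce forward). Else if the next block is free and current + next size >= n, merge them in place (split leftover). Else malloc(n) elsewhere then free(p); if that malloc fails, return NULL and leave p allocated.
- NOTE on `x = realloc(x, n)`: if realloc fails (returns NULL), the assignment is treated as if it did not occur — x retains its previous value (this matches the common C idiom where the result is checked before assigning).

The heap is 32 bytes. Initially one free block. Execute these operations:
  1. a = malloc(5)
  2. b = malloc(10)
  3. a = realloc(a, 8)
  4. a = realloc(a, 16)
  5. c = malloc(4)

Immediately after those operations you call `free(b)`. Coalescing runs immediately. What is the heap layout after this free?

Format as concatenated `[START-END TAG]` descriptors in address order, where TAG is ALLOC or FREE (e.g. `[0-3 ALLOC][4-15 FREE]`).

Op 1: a = malloc(5) -> a = 0; heap: [0-4 ALLOC][5-31 FREE]
Op 2: b = malloc(10) -> b = 5; heap: [0-4 ALLOC][5-14 ALLOC][15-31 FREE]
Op 3: a = realloc(a, 8) -> a = 15; heap: [0-4 FREE][5-14 ALLOC][15-22 ALLOC][23-31 FREE]
Op 4: a = realloc(a, 16) -> a = 15; heap: [0-4 FREE][5-14 ALLOC][15-30 ALLOC][31-31 FREE]
Op 5: c = malloc(4) -> c = 0; heap: [0-3 ALLOC][4-4 FREE][5-14 ALLOC][15-30 ALLOC][31-31 FREE]
free(b): b = 5 -> block [5-14 ALLOC]; mark free, coalesce with adjacent free neighbors -> [0-3 ALLOC][4-14 FREE][15-30 ALLOC][31-31 FREE]

Answer: [0-3 ALLOC][4-14 FREE][15-30 ALLOC][31-31 FREE]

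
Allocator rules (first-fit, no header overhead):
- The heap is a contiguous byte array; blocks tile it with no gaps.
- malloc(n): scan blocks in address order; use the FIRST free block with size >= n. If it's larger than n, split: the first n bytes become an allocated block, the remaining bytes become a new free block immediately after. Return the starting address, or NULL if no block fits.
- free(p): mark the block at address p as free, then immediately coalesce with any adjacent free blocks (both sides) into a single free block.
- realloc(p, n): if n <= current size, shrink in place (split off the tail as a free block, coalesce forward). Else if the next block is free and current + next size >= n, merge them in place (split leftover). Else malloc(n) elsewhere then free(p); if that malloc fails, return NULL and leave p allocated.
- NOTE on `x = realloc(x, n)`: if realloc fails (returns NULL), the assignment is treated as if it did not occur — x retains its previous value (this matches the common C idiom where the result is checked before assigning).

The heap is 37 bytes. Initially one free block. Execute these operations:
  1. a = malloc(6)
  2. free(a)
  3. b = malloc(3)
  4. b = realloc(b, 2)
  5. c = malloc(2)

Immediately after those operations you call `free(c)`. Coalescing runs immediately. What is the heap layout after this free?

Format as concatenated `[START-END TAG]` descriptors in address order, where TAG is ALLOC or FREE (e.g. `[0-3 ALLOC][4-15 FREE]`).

Op 1: a = malloc(6) -> a = 0; heap: [0-5 ALLOC][6-36 FREE]
Op 2: free(a) -> (freed a); heap: [0-36 FREE]
Op 3: b = malloc(3) -> b = 0; heap: [0-2 ALLOC][3-36 FREE]
Op 4: b = realloc(b, 2) -> b = 0; heap: [0-1 ALLOC][2-36 FREE]
Op 5: c = malloc(2) -> c = 2; heap: [0-1 ALLOC][2-3 ALLOC][4-36 FREE]
free(c): c = 2 -> block [2-3 ALLOC]; mark free, coalesce with adjacent free neighbors -> [0-1 ALLOC][2-36 FREE]

Answer: [0-1 ALLOC][2-36 FREE]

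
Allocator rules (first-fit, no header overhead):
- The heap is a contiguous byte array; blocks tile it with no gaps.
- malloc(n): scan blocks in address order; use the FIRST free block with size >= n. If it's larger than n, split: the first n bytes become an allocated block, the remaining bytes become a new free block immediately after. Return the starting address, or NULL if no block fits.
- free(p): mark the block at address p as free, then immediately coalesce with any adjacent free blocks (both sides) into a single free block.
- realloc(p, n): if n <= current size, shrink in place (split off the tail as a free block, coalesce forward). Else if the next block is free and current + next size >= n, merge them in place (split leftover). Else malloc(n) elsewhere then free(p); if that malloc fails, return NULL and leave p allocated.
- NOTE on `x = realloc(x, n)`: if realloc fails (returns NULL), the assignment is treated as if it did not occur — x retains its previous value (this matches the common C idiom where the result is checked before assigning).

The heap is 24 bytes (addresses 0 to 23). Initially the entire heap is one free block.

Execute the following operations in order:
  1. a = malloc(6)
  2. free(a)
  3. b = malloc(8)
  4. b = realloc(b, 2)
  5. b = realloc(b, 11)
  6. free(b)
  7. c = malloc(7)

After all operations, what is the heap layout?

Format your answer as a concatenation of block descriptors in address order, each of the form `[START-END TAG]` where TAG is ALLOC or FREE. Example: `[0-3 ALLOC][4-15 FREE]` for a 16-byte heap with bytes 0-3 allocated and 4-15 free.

Op 1: a = malloc(6) -> a = 0; heap: [0-5 ALLOC][6-23 FREE]
Op 2: free(a) -> (freed a); heap: [0-23 FREE]
Op 3: b = malloc(8) -> b = 0; heap: [0-7 ALLOC][8-23 FREE]
Op 4: b = realloc(b, 2) -> b = 0; heap: [0-1 ALLOC][2-23 FREE]
Op 5: b = realloc(b, 11) -> b = 0; heap: [0-10 ALLOC][11-23 FREE]
Op 6: free(b) -> (freed b); heap: [0-23 FREE]
Op 7: c = malloc(7) -> c = 0; heap: [0-6 ALLOC][7-23 FREE]

Answer: [0-6 ALLOC][7-23 FREE]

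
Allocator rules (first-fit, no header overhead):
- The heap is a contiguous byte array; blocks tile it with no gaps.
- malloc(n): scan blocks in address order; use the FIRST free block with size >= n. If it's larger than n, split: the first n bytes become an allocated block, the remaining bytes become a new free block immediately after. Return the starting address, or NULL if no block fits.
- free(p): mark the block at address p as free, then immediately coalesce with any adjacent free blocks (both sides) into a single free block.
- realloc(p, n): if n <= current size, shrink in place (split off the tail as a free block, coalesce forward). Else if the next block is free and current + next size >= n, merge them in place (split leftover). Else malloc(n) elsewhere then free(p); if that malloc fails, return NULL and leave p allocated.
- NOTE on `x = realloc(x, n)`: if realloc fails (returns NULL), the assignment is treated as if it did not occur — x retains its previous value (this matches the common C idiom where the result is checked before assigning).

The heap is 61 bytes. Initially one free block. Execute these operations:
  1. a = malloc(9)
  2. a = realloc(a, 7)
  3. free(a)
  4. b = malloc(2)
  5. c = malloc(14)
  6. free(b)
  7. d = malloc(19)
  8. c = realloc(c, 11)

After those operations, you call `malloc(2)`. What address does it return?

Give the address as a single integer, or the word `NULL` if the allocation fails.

Op 1: a = malloc(9) -> a = 0; heap: [0-8 ALLOC][9-60 FREE]
Op 2: a = realloc(a, 7) -> a = 0; heap: [0-6 ALLOC][7-60 FREE]
Op 3: free(a) -> (freed a); heap: [0-60 FREE]
Op 4: b = malloc(2) -> b = 0; heap: [0-1 ALLOC][2-60 FREE]
Op 5: c = malloc(14) -> c = 2; heap: [0-1 ALLOC][2-15 ALLOC][16-60 FREE]
Op 6: free(b) -> (freed b); heap: [0-1 FREE][2-15 ALLOC][16-60 FREE]
Op 7: d = malloc(19) -> d = 16; heap: [0-1 FREE][2-15 ALLOC][16-34 ALLOC][35-60 FREE]
Op 8: c = realloc(c, 11) -> c = 2; heap: [0-1 FREE][2-12 ALLOC][13-15 FREE][16-34 ALLOC][35-60 FREE]
malloc(2): first-fit scan over [0-1 FREE][2-12 ALLOC][13-15 FREE][16-34 ALLOC][35-60 FREE] -> 0

Answer: 0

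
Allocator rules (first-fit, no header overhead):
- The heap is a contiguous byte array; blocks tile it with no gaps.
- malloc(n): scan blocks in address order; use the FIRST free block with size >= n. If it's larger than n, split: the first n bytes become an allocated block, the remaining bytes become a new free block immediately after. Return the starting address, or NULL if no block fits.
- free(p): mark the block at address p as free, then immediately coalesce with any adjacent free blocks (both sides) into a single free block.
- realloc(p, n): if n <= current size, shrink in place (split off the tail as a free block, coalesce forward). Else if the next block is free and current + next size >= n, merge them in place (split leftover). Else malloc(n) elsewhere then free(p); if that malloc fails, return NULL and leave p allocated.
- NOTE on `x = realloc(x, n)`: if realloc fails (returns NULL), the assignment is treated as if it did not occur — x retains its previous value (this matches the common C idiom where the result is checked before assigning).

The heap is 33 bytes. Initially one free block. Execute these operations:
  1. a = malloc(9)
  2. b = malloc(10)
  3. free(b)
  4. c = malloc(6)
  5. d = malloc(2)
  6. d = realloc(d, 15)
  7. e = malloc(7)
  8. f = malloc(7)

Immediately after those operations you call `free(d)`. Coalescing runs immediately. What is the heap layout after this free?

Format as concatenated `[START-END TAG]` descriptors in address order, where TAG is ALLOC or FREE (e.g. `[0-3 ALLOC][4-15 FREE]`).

Op 1: a = malloc(9) -> a = 0; heap: [0-8 ALLOC][9-32 FREE]
Op 2: b = malloc(10) -> b = 9; heap: [0-8 ALLOC][9-18 ALLOC][19-32 FREE]
Op 3: free(b) -> (freed b); heap: [0-8 ALLOC][9-32 FREE]
Op 4: c = malloc(6) -> c = 9; heap: [0-8 ALLOC][9-14 ALLOC][15-32 FREE]
Op 5: d = malloc(2) -> d = 15; heap: [0-8 ALLOC][9-14 ALLOC][15-16 ALLOC][17-32 FREE]
Op 6: d = realloc(d, 15) -> d = 15; heap: [0-8 ALLOC][9-14 ALLOC][15-29 ALLOC][30-32 FREE]
Op 7: e = malloc(7) -> e = NULL; heap: [0-8 ALLOC][9-14 ALLOC][15-29 ALLOC][30-32 FREE]
Op 8: f = malloc(7) -> f = NULL; heap: [0-8 ALLOC][9-14 ALLOC][15-29 ALLOC][30-32 FREE]
free(d): d = 15 -> block [15-29 ALLOC]; mark free, coalesce with adjacent free neighbors -> [0-8 ALLOC][9-14 ALLOC][15-32 FREE]

Answer: [0-8 ALLOC][9-14 ALLOC][15-32 FREE]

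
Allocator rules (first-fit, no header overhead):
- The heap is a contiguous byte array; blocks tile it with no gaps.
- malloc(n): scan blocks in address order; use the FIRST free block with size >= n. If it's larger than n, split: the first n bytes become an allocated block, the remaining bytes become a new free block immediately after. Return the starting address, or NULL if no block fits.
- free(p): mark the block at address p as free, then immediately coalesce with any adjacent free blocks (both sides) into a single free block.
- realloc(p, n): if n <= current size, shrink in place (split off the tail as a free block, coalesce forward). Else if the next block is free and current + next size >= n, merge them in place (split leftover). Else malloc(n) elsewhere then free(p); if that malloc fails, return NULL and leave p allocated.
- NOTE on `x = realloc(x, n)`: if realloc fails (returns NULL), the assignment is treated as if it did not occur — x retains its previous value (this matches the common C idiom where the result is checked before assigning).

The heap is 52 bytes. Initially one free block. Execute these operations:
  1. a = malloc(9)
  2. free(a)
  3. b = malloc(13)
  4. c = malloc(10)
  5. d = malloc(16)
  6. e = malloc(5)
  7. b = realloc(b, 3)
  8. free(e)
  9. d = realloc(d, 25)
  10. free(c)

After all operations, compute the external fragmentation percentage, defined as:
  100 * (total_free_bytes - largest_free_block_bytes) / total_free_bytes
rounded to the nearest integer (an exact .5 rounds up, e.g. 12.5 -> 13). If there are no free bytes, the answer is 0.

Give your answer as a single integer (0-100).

Answer: 17

Derivation:
Op 1: a = malloc(9) -> a = 0; heap: [0-8 ALLOC][9-51 FREE]
Op 2: free(a) -> (freed a); heap: [0-51 FREE]
Op 3: b = malloc(13) -> b = 0; heap: [0-12 ALLOC][13-51 FREE]
Op 4: c = malloc(10) -> c = 13; heap: [0-12 ALLOC][13-22 ALLOC][23-51 FREE]
Op 5: d = malloc(16) -> d = 23; heap: [0-12 ALLOC][13-22 ALLOC][23-38 ALLOC][39-51 FREE]
Op 6: e = malloc(5) -> e = 39; heap: [0-12 ALLOC][13-22 ALLOC][23-38 ALLOC][39-43 ALLOC][44-51 FREE]
Op 7: b = realloc(b, 3) -> b = 0; heap: [0-2 ALLOC][3-12 FREE][13-22 ALLOC][23-38 ALLOC][39-43 ALLOC][44-51 FREE]
Op 8: free(e) -> (freed e); heap: [0-2 ALLOC][3-12 FREE][13-22 ALLOC][23-38 ALLOC][39-51 FREE]
Op 9: d = realloc(d, 25) -> d = 23; heap: [0-2 ALLOC][3-12 FREE][13-22 ALLOC][23-47 ALLOC][48-51 FREE]
Op 10: free(c) -> (freed c); heap: [0-2 ALLOC][3-22 FREE][23-47 ALLOC][48-51 FREE]
Free blocks: [20 4] total_free=24 largest=20 -> 100*(24-20)/24 = 400/24 ≈ 16.667 -> rounds to 17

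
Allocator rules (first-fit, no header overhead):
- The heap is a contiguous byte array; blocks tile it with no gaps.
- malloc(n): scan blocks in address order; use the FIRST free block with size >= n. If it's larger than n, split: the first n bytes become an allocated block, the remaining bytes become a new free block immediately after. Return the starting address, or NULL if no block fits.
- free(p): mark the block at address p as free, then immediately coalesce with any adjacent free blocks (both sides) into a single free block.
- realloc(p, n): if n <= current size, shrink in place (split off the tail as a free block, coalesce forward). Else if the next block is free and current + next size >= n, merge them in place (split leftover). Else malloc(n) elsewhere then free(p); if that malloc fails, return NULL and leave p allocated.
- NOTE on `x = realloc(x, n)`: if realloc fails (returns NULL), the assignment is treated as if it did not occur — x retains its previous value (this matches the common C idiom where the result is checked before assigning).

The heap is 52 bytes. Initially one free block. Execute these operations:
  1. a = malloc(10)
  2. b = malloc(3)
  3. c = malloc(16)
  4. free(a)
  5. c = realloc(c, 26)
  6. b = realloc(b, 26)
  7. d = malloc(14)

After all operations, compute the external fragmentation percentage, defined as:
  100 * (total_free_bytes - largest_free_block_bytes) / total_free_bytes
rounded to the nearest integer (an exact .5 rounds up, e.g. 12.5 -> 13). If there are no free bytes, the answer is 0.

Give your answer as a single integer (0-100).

Op 1: a = malloc(10) -> a = 0; heap: [0-9 ALLOC][10-51 FREE]
Op 2: b = malloc(3) -> b = 10; heap: [0-9 ALLOC][10-12 ALLOC][13-51 FREE]
Op 3: c = malloc(16) -> c = 13; heap: [0-9 ALLOC][10-12 ALLOC][13-28 ALLOC][29-51 FREE]
Op 4: free(a) -> (freed a); heap: [0-9 FREE][10-12 ALLOC][13-28 ALLOC][29-51 FREE]
Op 5: c = realloc(c, 26) -> c = 13; heap: [0-9 FREE][10-12 ALLOC][13-38 ALLOC][39-51 FREE]
Op 6: b = realloc(b, 26) -> NULL (b unchanged); heap: [0-9 FREE][10-12 ALLOC][13-38 ALLOC][39-51 FREE]
Op 7: d = malloc(14) -> d = NULL; heap: [0-9 FREE][10-12 ALLOC][13-38 ALLOC][39-51 FREE]
Free blocks: [10 13] total_free=23 largest=13 -> 100*(23-13)/23 = 1000/23 ≈ 43.478 -> rounds to 43

Answer: 43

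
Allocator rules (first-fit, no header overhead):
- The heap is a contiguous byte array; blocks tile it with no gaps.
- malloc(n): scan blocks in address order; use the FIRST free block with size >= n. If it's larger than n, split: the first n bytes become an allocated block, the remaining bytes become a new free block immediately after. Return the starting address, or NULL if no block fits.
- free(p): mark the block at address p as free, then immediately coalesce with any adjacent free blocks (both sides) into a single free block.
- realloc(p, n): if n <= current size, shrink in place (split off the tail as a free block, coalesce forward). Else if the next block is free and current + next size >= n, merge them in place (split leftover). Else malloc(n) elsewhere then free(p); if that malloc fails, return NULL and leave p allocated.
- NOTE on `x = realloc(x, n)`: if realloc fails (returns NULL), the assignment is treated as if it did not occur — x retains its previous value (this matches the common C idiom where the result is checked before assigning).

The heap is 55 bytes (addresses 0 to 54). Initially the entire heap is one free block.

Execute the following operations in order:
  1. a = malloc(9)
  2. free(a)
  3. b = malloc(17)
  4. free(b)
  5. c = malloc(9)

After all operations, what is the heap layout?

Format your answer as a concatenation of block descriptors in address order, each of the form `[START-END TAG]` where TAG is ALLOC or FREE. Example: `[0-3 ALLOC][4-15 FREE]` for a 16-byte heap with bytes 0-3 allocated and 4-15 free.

Op 1: a = malloc(9) -> a = 0; heap: [0-8 ALLOC][9-54 FREE]
Op 2: free(a) -> (freed a); heap: [0-54 FREE]
Op 3: b = malloc(17) -> b = 0; heap: [0-16 ALLOC][17-54 FREE]
Op 4: free(b) -> (freed b); heap: [0-54 FREE]
Op 5: c = malloc(9) -> c = 0; heap: [0-8 ALLOC][9-54 FREE]

Answer: [0-8 ALLOC][9-54 FREE]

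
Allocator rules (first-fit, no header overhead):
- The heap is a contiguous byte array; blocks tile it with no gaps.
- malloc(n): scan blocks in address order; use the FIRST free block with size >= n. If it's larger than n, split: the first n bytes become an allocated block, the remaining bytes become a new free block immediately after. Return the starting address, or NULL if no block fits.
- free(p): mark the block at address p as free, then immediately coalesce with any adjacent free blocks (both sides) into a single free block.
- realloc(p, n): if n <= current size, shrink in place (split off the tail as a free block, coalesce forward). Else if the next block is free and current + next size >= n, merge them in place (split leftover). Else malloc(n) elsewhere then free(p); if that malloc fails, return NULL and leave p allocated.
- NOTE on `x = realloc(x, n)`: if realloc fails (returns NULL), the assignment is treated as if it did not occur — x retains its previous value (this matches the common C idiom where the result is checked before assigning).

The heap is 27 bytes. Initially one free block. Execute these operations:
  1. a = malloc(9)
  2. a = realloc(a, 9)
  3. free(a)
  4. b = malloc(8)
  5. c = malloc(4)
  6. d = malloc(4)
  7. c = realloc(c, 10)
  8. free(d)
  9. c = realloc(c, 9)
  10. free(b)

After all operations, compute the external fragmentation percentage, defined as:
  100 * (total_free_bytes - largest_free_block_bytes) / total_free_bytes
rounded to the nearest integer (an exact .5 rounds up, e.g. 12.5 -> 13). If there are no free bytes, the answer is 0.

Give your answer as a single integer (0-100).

Answer: 11

Derivation:
Op 1: a = malloc(9) -> a = 0; heap: [0-8 ALLOC][9-26 FREE]
Op 2: a = realloc(a, 9) -> a = 0; heap: [0-8 ALLOC][9-26 FREE]
Op 3: free(a) -> (freed a); heap: [0-26 FREE]
Op 4: b = malloc(8) -> b = 0; heap: [0-7 ALLOC][8-26 FREE]
Op 5: c = malloc(4) -> c = 8; heap: [0-7 ALLOC][8-11 ALLOC][12-26 FREE]
Op 6: d = malloc(4) -> d = 12; heap: [0-7 ALLOC][8-11 ALLOC][12-15 ALLOC][16-26 FREE]
Op 7: c = realloc(c, 10) -> c = 16; heap: [0-7 ALLOC][8-11 FREE][12-15 ALLOC][16-25 ALLOC][26-26 FREE]
Op 8: free(d) -> (freed d); heap: [0-7 ALLOC][8-15 FREE][16-25 ALLOC][26-26 FREE]
Op 9: c = realloc(c, 9) -> c = 16; heap: [0-7 ALLOC][8-15 FREE][16-24 ALLOC][25-26 FREE]
Op 10: free(b) -> (freed b); heap: [0-15 FREE][16-24 ALLOC][25-26 FREE]
Free blocks: [16 2] total_free=18 largest=16 -> 100*(18-16)/18 = 200/18 ≈ 11.111 -> rounds to 11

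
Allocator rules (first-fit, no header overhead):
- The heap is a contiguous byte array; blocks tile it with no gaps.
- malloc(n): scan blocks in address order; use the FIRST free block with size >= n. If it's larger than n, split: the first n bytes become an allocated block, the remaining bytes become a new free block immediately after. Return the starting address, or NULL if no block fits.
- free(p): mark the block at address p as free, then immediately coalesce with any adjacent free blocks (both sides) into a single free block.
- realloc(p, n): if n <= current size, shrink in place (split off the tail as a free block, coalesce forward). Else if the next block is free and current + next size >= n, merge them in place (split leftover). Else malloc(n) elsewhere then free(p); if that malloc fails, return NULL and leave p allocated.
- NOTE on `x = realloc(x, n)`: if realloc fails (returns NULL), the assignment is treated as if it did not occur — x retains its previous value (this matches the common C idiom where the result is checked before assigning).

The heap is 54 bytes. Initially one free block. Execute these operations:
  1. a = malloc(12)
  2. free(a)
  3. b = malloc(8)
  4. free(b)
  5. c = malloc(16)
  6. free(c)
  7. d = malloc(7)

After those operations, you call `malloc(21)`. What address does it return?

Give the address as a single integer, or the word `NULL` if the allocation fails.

Answer: 7

Derivation:
Op 1: a = malloc(12) -> a = 0; heap: [0-11 ALLOC][12-53 FREE]
Op 2: free(a) -> (freed a); heap: [0-53 FREE]
Op 3: b = malloc(8) -> b = 0; heap: [0-7 ALLOC][8-53 FREE]
Op 4: free(b) -> (freed b); heap: [0-53 FREE]
Op 5: c = malloc(16) -> c = 0; heap: [0-15 ALLOC][16-53 FREE]
Op 6: free(c) -> (freed c); heap: [0-53 FREE]
Op 7: d = malloc(7) -> d = 0; heap: [0-6 ALLOC][7-53 FREE]
malloc(21): first-fit scan over [0-6 ALLOC][7-53 FREE] -> 7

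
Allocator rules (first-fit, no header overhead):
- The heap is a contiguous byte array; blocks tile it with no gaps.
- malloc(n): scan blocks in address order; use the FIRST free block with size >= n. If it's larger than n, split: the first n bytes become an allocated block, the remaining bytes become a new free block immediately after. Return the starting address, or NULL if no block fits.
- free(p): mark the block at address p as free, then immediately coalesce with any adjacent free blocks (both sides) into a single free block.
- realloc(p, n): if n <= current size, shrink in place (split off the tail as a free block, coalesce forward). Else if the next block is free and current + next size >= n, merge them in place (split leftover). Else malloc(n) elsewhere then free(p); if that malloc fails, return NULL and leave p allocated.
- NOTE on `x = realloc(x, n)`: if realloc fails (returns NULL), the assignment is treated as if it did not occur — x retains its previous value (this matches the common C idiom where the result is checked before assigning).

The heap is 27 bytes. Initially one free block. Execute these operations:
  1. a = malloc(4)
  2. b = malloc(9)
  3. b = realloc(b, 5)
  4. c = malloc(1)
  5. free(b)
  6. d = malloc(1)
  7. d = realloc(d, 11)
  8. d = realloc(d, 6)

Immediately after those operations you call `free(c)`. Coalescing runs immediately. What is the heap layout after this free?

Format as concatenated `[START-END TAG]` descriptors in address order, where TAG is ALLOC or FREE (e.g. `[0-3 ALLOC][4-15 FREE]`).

Op 1: a = malloc(4) -> a = 0; heap: [0-3 ALLOC][4-26 FREE]
Op 2: b = malloc(9) -> b = 4; heap: [0-3 ALLOC][4-12 ALLOC][13-26 FREE]
Op 3: b = realloc(b, 5) -> b = 4; heap: [0-3 ALLOC][4-8 ALLOC][9-26 FREE]
Op 4: c = malloc(1) -> c = 9; heap: [0-3 ALLOC][4-8 ALLOC][9-9 ALLOC][10-26 FREE]
Op 5: free(b) -> (freed b); heap: [0-3 ALLOC][4-8 FREE][9-9 ALLOC][10-26 FREE]
Op 6: d = malloc(1) -> d = 4; heap: [0-3 ALLOC][4-4 ALLOC][5-8 FREE][9-9 ALLOC][10-26 FREE]
Op 7: d = realloc(d, 11) -> d = 10; heap: [0-3 ALLOC][4-8 FREE][9-9 ALLOC][10-20 ALLOC][21-26 FREE]
Op 8: d = realloc(d, 6) -> d = 10; heap: [0-3 ALLOC][4-8 FREE][9-9 ALLOC][10-15 ALLOC][16-26 FREE]
free(c): c = 9 -> block [9-9 ALLOC]; mark free, coalesce with adjacent free neighbors -> [0-3 ALLOC][4-9 FREE][10-15 ALLOC][16-26 FREE]

Answer: [0-3 ALLOC][4-9 FREE][10-15 ALLOC][16-26 FREE]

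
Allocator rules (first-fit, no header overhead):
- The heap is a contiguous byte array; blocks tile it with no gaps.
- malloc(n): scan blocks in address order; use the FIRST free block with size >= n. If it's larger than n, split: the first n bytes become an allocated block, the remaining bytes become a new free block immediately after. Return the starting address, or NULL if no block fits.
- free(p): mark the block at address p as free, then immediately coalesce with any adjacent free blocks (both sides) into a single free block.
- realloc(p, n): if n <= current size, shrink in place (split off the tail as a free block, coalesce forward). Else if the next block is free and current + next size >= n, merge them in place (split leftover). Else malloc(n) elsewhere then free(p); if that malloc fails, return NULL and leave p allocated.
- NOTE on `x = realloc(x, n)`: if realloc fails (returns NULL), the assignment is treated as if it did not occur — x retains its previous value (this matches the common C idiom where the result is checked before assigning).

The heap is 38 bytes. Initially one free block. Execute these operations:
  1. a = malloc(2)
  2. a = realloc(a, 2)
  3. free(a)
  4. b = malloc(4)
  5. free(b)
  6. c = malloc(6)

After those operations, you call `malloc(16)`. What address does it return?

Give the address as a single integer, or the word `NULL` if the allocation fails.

Answer: 6

Derivation:
Op 1: a = malloc(2) -> a = 0; heap: [0-1 ALLOC][2-37 FREE]
Op 2: a = realloc(a, 2) -> a = 0; heap: [0-1 ALLOC][2-37 FREE]
Op 3: free(a) -> (freed a); heap: [0-37 FREE]
Op 4: b = malloc(4) -> b = 0; heap: [0-3 ALLOC][4-37 FREE]
Op 5: free(b) -> (freed b); heap: [0-37 FREE]
Op 6: c = malloc(6) -> c = 0; heap: [0-5 ALLOC][6-37 FREE]
malloc(16): first-fit scan over [0-5 ALLOC][6-37 FREE] -> 6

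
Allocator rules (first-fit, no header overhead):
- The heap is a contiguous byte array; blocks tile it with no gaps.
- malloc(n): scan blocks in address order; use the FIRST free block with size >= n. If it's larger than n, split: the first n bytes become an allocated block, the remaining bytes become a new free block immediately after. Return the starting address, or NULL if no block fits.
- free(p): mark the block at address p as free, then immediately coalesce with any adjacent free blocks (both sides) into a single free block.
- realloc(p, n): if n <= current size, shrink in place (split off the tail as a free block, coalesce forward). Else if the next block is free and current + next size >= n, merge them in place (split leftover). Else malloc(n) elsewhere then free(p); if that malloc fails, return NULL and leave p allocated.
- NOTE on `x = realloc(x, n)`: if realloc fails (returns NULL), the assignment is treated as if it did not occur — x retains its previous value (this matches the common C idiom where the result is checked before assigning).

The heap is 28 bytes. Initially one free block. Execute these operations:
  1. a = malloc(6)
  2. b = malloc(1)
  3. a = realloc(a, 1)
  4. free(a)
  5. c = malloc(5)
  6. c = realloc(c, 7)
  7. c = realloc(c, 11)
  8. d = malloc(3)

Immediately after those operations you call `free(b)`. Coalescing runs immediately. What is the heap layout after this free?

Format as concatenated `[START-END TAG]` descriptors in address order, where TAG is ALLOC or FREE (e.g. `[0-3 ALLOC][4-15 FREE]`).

Answer: [0-2 ALLOC][3-6 FREE][7-17 ALLOC][18-27 FREE]

Derivation:
Op 1: a = malloc(6) -> a = 0; heap: [0-5 ALLOC][6-27 FREE]
Op 2: b = malloc(1) -> b = 6; heap: [0-5 ALLOC][6-6 ALLOC][7-27 FREE]
Op 3: a = realloc(a, 1) -> a = 0; heap: [0-0 ALLOC][1-5 FREE][6-6 ALLOC][7-27 FREE]
Op 4: free(a) -> (freed a); heap: [0-5 FREE][6-6 ALLOC][7-27 FREE]
Op 5: c = malloc(5) -> c = 0; heap: [0-4 ALLOC][5-5 FREE][6-6 ALLOC][7-27 FREE]
Op 6: c = realloc(c, 7) -> c = 7; heap: [0-5 FREE][6-6 ALLOC][7-13 ALLOC][14-27 FREE]
Op 7: c = realloc(c, 11) -> c = 7; heap: [0-5 FREE][6-6 ALLOC][7-17 ALLOC][18-27 FREE]
Op 8: d = malloc(3) -> d = 0; heap: [0-2 ALLOC][3-5 FREE][6-6 ALLOC][7-17 ALLOC][18-27 FREE]
free(b): b = 6 -> block [6-6 ALLOC]; mark free, coalesce with adjacent free neighbors -> [0-2 ALLOC][3-6 FREE][7-17 ALLOC][18-27 FREE]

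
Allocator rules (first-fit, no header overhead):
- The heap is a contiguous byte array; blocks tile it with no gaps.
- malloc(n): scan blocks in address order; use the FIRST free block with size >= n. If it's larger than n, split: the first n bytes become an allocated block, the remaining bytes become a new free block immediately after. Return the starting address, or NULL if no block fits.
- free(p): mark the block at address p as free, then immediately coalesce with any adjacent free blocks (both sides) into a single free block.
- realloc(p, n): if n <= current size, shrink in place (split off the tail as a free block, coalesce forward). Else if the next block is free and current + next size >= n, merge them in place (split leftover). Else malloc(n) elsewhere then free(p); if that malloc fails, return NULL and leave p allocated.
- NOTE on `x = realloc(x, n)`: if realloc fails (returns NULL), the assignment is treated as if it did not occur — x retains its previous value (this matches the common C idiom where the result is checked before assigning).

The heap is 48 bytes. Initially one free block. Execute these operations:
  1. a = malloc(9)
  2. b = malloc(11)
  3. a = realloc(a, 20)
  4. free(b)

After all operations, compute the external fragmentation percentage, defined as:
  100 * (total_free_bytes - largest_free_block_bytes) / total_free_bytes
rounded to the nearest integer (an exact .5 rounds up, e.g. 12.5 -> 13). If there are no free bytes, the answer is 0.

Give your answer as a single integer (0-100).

Answer: 29

Derivation:
Op 1: a = malloc(9) -> a = 0; heap: [0-8 ALLOC][9-47 FREE]
Op 2: b = malloc(11) -> b = 9; heap: [0-8 ALLOC][9-19 ALLOC][20-47 FREE]
Op 3: a = realloc(a, 20) -> a = 20; heap: [0-8 FREE][9-19 ALLOC][20-39 ALLOC][40-47 FREE]
Op 4: free(b) -> (freed b); heap: [0-19 FREE][20-39 ALLOC][40-47 FREE]
Free blocks: [20 8] total_free=28 largest=20 -> 100*(28-20)/28 = 800/28 ≈ 28.571 -> rounds to 29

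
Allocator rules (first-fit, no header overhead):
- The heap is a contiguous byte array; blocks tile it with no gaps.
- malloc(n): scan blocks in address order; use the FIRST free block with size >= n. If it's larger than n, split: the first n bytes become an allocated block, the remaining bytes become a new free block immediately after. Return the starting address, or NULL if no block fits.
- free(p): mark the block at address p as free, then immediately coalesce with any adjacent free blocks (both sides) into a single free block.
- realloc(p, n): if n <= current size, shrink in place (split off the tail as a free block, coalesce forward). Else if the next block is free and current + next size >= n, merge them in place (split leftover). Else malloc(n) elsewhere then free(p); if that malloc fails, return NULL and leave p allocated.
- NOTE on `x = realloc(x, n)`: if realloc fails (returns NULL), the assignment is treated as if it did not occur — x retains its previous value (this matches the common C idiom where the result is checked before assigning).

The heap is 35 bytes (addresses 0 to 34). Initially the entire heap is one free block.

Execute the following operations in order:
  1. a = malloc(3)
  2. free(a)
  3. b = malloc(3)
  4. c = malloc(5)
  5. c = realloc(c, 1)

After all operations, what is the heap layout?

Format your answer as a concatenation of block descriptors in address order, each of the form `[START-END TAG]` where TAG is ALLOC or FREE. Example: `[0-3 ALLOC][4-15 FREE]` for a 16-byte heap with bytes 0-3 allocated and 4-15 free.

Op 1: a = malloc(3) -> a = 0; heap: [0-2 ALLOC][3-34 FREE]
Op 2: free(a) -> (freed a); heap: [0-34 FREE]
Op 3: b = malloc(3) -> b = 0; heap: [0-2 ALLOC][3-34 FREE]
Op 4: c = malloc(5) -> c = 3; heap: [0-2 ALLOC][3-7 ALLOC][8-34 FREE]
Op 5: c = realloc(c, 1) -> c = 3; heap: [0-2 ALLOC][3-3 ALLOC][4-34 FREE]

Answer: [0-2 ALLOC][3-3 ALLOC][4-34 FREE]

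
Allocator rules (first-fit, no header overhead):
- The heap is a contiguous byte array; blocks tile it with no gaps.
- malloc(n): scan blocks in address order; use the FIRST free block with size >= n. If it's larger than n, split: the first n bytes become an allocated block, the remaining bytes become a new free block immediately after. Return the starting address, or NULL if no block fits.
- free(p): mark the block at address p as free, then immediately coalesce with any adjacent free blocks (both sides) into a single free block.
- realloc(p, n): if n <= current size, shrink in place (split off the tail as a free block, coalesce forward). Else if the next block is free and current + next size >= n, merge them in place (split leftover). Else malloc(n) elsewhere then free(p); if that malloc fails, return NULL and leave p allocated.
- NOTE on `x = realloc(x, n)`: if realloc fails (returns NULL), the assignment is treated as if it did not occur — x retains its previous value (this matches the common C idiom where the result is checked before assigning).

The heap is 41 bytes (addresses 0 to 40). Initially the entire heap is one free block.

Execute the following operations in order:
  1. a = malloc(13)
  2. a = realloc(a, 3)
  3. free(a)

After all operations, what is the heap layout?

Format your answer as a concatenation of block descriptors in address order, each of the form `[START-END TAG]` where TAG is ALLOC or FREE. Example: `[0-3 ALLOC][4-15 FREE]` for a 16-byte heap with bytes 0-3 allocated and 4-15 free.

Answer: [0-40 FREE]

Derivation:
Op 1: a = malloc(13) -> a = 0; heap: [0-12 ALLOC][13-40 FREE]
Op 2: a = realloc(a, 3) -> a = 0; heap: [0-2 ALLOC][3-40 FREE]
Op 3: free(a) -> (freed a); heap: [0-40 FREE]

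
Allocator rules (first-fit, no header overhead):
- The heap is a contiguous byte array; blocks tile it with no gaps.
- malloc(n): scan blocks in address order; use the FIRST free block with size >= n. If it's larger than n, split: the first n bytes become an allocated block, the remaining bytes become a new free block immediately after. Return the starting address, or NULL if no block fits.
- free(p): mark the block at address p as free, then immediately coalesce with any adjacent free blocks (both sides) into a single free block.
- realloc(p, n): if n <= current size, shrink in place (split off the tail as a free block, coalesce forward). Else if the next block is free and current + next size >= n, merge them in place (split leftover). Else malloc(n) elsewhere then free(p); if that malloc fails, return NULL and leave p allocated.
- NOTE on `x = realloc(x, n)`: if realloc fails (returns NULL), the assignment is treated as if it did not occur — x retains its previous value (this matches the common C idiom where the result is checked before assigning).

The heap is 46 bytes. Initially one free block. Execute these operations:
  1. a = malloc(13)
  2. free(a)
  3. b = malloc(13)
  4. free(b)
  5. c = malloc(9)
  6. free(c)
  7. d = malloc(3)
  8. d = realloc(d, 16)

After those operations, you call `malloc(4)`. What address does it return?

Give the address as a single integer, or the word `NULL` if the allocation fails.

Answer: 16

Derivation:
Op 1: a = malloc(13) -> a = 0; heap: [0-12 ALLOC][13-45 FREE]
Op 2: free(a) -> (freed a); heap: [0-45 FREE]
Op 3: b = malloc(13) -> b = 0; heap: [0-12 ALLOC][13-45 FREE]
Op 4: free(b) -> (freed b); heap: [0-45 FREE]
Op 5: c = malloc(9) -> c = 0; heap: [0-8 ALLOC][9-45 FREE]
Op 6: free(c) -> (freed c); heap: [0-45 FREE]
Op 7: d = malloc(3) -> d = 0; heap: [0-2 ALLOC][3-45 FREE]
Op 8: d = realloc(d, 16) -> d = 0; heap: [0-15 ALLOC][16-45 FREE]
malloc(4): first-fit scan over [0-15 ALLOC][16-45 FREE] -> 16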